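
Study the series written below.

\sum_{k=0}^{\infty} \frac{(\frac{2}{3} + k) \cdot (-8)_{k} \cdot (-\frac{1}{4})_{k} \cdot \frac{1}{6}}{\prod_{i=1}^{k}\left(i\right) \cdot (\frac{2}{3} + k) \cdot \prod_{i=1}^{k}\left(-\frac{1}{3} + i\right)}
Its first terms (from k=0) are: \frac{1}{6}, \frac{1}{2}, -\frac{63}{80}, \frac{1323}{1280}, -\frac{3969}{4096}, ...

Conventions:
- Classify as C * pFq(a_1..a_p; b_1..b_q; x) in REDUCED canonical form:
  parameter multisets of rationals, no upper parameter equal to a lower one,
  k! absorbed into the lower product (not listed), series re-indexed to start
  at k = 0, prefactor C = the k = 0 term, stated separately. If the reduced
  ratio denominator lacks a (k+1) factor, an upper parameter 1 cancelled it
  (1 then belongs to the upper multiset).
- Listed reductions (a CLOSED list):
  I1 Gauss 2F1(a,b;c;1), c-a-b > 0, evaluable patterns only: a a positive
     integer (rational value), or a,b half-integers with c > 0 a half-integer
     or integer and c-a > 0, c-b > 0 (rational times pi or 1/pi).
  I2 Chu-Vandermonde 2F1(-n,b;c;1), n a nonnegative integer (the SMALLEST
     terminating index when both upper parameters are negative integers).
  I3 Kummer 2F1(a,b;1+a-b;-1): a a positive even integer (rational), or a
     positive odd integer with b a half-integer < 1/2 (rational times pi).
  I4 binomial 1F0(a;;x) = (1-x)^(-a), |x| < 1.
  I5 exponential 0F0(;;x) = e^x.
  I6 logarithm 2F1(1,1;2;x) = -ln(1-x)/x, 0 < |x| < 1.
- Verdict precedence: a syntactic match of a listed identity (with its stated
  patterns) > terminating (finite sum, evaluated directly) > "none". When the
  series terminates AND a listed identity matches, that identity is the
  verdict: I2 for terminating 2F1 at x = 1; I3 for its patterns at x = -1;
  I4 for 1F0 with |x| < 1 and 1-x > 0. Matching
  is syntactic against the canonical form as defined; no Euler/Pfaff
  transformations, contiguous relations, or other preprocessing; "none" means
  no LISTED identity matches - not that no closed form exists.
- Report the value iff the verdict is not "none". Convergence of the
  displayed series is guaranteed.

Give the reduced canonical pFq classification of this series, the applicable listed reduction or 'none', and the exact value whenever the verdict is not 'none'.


The tell: with t_0 = \frac{1}{6}, the lower running product (C = 1/6, x = 1) is a rising factorial.
Ratio: r(k) = 1 * (k-8) (k-\frac{1}{4}) / [(k+\frac{2}{3}) (k+1)] - rational in k, leading ratio 1; with t_0 = \frac{1}{6}, classification follows.

With C = \frac{1}{6}: the canonical form is 2F1(-8, -\frac{1}{4}; \frac{2}{3}; 1). Verdict (x = 1): Vandermonde's identity (I2) applies (terminating 2F1 at x = 1 with n = 8, b = -1/4, c = \frac{2}{3}). Its exact value is \frac{310484491}{855638016}.


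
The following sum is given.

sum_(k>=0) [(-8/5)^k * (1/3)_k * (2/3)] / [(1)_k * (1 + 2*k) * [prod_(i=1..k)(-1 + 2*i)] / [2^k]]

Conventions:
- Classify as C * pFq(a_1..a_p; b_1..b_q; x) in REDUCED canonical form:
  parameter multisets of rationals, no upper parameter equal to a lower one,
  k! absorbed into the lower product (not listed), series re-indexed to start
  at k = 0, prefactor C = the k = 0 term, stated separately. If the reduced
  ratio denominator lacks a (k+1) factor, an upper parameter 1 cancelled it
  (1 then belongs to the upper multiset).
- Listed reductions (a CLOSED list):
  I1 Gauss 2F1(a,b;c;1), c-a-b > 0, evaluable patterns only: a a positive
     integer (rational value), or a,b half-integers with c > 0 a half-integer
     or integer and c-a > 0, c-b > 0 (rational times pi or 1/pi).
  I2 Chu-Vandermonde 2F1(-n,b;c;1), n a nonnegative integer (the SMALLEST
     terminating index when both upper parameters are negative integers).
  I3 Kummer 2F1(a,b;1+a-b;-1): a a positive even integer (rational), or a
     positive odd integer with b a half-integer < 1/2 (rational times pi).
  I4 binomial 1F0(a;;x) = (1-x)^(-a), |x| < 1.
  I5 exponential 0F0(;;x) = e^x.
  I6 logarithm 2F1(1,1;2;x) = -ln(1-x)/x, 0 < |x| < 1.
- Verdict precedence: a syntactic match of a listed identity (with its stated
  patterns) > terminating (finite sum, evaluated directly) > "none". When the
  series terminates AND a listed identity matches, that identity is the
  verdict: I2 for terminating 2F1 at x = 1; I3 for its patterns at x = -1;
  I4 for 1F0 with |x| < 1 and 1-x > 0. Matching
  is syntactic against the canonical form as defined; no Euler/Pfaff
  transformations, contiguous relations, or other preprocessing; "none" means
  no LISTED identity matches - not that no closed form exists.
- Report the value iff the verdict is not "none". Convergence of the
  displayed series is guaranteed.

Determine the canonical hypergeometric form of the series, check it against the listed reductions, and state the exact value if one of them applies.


With C = 2/3: the canonical form is 1F1(1/3; 3/2; -8/5). Verdict: none. Every listed pattern misses the 1F1 form at -8/5, upper {1/3}.

First insight: x = (-8/5) and the lower (2k+1) factor (C = 2/3, x = -8/5) shifts a half-integer Pochhammer.
Step ratio: r(k) = (-8/5) * (k+1/3) / [(k+3/2) (k+1)] - poly over poly, x = (-8/5) from leading terms; C = 2/3 at k = 0.


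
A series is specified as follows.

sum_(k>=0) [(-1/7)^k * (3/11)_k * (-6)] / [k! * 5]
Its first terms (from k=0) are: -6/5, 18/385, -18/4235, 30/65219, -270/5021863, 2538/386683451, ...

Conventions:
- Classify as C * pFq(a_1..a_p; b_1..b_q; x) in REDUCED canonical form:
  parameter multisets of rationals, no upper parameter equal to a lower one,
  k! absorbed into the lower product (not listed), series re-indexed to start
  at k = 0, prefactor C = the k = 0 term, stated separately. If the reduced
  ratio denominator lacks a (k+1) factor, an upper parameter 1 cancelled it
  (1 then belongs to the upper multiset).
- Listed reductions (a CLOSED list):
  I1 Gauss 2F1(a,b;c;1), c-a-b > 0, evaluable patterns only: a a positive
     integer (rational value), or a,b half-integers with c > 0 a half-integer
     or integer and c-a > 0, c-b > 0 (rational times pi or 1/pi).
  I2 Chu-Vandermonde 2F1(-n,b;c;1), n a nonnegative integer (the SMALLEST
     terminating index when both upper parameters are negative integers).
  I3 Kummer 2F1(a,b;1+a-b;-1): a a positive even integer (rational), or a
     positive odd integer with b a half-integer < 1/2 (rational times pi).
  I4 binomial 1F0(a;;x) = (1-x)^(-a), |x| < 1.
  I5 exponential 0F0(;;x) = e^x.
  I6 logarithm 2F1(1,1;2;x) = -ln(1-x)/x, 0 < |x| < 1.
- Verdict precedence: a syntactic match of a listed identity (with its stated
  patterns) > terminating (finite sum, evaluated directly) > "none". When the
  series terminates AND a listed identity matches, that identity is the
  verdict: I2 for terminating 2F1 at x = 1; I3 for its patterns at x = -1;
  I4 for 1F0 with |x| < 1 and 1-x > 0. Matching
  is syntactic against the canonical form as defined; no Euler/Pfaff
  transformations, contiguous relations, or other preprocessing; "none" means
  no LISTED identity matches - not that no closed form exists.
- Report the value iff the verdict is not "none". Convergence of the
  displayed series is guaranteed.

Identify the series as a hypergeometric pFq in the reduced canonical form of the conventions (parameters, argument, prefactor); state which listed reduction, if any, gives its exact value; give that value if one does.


Structural cue: t_0 = -6/5 here, and the constant factors (C = -6/5, x = -1/7) combine into one prefactor.
Consecutive-term ratio: r(k) = (-1/7) * (k+3/11) / [(k+1)] - rational in k. x = (-1/7); t_0 = -6/5; negate the roots.

Classification (C = -6/5): 1F0 with upper {3/11}, lower {-}, argument x = -1/7. Verdict at x = -1/7: the I4 binomial reduction matches (the 1F0 binomial series: exponent -3/11, x = -1/7). Value: (-6/5) * (8/7)^(-3/11).


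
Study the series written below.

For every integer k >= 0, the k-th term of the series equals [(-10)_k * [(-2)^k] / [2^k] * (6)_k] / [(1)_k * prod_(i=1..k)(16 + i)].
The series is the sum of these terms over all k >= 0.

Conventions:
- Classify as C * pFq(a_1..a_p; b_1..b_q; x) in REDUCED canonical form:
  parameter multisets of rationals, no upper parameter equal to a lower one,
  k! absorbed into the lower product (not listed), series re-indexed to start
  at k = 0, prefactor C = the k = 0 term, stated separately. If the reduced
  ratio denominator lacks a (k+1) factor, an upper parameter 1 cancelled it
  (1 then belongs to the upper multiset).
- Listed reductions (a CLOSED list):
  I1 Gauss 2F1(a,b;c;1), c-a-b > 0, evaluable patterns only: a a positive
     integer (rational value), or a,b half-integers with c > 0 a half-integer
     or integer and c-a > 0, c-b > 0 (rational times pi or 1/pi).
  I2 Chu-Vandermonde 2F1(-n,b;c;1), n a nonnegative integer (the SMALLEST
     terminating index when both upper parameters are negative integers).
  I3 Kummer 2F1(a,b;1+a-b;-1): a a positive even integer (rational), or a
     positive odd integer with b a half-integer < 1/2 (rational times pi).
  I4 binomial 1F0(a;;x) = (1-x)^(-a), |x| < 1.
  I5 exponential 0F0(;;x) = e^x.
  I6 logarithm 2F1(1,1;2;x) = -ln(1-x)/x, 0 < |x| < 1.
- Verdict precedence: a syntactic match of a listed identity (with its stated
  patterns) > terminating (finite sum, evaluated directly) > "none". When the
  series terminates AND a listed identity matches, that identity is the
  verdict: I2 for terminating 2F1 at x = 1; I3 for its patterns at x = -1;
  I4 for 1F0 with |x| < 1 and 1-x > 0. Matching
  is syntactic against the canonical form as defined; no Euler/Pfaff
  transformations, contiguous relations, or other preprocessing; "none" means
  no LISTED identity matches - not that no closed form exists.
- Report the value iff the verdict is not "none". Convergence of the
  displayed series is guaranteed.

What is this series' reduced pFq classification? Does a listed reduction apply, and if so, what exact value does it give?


The series (x = -1) is 2F1: upper {-10, 6}, lower {17}, prefactor 1. Verdict: the Kummer evaluation I3 applies (x = -1; c = 17 equals 1+a-b for upper {-10, 6}: listed pattern). Hence: 28.

The tell: t_0 = 1 here, and the lower running product (prefactor 1) is a rising factorial.
Ratio: r(k) = (-1) * (k-10) (k+6) / [(k+17) (k+1)] - rational; roots negated = parameters, x = (-1), C = 1.


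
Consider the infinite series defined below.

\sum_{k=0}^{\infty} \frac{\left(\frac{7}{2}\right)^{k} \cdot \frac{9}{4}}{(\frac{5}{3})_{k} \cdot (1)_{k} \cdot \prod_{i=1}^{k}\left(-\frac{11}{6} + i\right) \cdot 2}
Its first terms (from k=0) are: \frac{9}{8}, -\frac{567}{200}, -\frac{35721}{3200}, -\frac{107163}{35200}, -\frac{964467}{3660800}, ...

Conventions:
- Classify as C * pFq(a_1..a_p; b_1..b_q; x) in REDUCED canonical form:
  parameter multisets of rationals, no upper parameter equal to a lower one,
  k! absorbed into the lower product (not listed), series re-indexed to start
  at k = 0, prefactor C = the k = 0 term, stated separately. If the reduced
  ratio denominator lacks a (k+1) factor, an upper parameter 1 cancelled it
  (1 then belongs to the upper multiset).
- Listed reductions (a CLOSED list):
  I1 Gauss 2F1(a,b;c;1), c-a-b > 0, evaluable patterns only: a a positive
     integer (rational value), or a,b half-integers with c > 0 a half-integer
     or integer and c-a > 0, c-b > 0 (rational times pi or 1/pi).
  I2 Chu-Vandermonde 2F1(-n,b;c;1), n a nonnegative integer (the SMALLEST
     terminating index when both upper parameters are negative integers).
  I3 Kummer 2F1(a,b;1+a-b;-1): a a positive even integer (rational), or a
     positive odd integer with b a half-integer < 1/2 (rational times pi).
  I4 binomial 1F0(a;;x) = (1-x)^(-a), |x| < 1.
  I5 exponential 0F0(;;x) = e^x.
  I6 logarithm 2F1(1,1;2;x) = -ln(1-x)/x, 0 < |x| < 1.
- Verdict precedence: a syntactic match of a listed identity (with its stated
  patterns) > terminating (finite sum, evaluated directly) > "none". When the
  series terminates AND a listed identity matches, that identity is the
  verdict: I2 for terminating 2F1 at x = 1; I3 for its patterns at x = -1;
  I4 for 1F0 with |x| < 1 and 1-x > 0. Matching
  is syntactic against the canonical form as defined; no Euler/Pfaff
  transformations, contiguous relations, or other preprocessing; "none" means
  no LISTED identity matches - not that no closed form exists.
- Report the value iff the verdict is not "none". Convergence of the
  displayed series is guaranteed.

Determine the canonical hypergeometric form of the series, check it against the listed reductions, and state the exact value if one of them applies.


With C = \frac{9}{8}: the canonical form is 0F2(-; -\frac{5}{6}, \frac{5}{3}; \frac{7}{2}). Verdict: none. Every listed pattern misses the 0F2 form at \frac{7}{2}, upper {-}.

Structural cue: with t_0 = \frac{9}{8}, the lower running product (C = 9/8, x = 7/2) is a rising factorial.
Step ratio: r(k) = \frac{7}{2} * 1 / [(k-\frac{5}{6}) (k+\frac{5}{3}) (k+1)] - poly over poly, x = \frac{7}{2} from leading terms; C = \frac{9}{8} at k = 0.


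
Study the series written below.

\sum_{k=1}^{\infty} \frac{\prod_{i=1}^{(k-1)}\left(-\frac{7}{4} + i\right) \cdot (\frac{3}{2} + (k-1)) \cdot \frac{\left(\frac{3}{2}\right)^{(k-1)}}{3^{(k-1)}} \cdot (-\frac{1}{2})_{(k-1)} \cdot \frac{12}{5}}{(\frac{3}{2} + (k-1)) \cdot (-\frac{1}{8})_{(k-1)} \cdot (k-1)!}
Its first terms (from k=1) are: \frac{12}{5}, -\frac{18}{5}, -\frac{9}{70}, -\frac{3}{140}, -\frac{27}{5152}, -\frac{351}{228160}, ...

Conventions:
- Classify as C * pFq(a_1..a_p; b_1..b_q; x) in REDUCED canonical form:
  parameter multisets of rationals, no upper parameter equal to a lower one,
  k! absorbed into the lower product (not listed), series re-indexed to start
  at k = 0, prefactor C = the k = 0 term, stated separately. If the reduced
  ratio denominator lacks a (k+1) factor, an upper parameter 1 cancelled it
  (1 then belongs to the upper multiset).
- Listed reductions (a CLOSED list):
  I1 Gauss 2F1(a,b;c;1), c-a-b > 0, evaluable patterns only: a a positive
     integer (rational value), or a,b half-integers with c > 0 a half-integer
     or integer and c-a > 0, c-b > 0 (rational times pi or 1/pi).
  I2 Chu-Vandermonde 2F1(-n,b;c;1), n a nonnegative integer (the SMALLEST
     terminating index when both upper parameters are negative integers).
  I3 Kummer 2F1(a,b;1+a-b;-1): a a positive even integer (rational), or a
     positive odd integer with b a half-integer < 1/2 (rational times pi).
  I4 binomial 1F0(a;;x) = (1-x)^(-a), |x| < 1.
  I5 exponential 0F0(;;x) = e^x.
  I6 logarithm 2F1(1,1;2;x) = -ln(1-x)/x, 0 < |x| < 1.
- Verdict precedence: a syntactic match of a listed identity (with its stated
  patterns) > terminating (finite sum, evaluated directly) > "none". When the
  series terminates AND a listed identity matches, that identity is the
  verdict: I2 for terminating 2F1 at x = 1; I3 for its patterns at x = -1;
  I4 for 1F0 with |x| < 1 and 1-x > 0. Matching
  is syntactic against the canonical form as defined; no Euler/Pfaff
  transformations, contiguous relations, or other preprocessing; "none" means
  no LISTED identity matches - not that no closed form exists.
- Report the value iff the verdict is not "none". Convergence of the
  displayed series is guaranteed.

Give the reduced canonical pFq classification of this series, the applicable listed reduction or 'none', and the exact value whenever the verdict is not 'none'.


Classification (C = \frac{12}{5}): 2F1 with upper {-\frac{3}{4}, -\frac{1}{2}}, lower {-\frac{1}{8}}, argument x = \frac{1}{2}. Verdict: none. No listed pattern accepts 2F1(-\frac{3}{4}, -\frac{1}{2}; -\frac{1}{8}; \frac{1}{2}).

First insight: t_0 = \frac{12}{5} here, and the factor k + 3/2 cancels (top and bottom), leaving C = 12/5.
Step ratio: r(k) = \frac{1}{2} * (k-\frac{3}{4}) (k-\frac{1}{2}) / [(k-\frac{1}{8}) (k+1)] - rational in k. x = \frac{1}{2}; t_0 = \frac{12}{5}; negate the roots.


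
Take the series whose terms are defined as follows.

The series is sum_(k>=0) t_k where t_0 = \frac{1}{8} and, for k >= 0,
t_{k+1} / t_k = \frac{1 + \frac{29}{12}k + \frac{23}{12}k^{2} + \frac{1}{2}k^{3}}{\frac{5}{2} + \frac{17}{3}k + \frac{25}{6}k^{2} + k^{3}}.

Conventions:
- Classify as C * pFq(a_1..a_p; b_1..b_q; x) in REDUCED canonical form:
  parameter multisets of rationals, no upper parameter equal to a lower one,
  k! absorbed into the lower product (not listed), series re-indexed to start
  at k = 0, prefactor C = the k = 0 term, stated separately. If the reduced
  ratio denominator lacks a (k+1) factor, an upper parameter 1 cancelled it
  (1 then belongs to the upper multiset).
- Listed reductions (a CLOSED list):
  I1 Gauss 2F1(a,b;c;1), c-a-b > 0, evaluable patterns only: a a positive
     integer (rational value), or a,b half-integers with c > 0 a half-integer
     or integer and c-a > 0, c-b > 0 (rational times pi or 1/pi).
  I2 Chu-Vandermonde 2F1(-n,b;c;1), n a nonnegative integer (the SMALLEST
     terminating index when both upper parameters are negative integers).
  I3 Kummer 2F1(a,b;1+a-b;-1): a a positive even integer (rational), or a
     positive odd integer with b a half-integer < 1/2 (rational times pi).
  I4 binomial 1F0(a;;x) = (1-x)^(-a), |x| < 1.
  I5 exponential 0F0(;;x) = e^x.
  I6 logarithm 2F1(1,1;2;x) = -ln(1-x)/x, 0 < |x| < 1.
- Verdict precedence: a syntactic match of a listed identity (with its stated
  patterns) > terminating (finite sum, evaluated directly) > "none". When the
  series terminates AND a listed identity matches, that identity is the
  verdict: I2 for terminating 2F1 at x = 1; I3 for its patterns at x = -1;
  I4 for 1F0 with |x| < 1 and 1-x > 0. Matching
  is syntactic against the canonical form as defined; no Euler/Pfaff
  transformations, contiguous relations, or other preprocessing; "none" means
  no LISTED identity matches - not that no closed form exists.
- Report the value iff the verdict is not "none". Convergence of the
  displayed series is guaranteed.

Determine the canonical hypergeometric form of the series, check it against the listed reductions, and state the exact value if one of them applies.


Canonical form: C = \frac{1}{8} times 2F1 with upper {1, \frac{4}{3}}, lower {\frac{5}{3}}, x = \frac{1}{2}. Verdict: none. No listed pattern accepts 2F1(1, \frac{4}{3}; \frac{5}{3}; \frac{1}{2}).

Key step: t_0 = \frac{1}{8} here, and the ratio is unreduced: k + 3/2 divides both sides (C = 1/8).
Consecutive-term ratio: r(k) = \frac{1}{2} * (k+1) (k+\frac{4}{3}) / [(k+\frac{5}{3}) (k+1)] - rational in k, leading ratio \frac{1}{2}; with t_0 = \frac{1}{8}, classification follows.


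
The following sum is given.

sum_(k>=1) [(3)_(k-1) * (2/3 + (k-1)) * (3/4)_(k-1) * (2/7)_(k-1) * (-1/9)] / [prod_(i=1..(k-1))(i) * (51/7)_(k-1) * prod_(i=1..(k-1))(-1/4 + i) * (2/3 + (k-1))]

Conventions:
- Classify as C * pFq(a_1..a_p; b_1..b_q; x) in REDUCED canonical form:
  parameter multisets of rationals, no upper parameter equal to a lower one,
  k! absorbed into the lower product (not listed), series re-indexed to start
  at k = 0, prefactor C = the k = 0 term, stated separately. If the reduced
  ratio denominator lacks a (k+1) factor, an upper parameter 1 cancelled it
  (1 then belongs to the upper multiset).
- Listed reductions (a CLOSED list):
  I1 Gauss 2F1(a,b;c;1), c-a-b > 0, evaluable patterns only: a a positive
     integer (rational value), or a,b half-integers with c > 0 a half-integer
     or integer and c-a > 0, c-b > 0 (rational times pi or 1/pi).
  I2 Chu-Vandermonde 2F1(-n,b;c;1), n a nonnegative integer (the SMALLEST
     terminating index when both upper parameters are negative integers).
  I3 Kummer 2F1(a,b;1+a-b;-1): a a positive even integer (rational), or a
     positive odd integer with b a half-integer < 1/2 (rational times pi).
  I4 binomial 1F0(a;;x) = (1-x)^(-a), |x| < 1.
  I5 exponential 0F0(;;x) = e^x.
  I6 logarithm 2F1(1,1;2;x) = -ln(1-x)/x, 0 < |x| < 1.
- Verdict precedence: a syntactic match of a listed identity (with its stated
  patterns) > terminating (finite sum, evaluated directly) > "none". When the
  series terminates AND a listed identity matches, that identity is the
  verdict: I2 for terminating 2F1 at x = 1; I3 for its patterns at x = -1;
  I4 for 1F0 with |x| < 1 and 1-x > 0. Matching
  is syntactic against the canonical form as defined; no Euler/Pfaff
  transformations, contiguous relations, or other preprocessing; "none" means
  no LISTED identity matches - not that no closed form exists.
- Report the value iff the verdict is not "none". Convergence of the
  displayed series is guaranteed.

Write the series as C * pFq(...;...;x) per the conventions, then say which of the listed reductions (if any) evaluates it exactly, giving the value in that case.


Key step: t_0 being -1/9, the product of the first k integers (prefactor -1/9) is k!.
Consecutive-term ratio: r(k) = 1 * (k+2/7) (k+3) / [(k+51/7) (k+1)] - rational in k, leading ratio 1; with t_0 = -1/9, classification follows.

At argument 1: a 2F1 with upper {2/7, 3}, lower {51/7}, scaled by C = -1/9. Verdict: Gauss (I1, integer-parameter pattern) applies (x = 1: the Gamma ratio telescopes since c-a-b = 4 > 0 and a = 3 in Z>0). Value: -407/3087.


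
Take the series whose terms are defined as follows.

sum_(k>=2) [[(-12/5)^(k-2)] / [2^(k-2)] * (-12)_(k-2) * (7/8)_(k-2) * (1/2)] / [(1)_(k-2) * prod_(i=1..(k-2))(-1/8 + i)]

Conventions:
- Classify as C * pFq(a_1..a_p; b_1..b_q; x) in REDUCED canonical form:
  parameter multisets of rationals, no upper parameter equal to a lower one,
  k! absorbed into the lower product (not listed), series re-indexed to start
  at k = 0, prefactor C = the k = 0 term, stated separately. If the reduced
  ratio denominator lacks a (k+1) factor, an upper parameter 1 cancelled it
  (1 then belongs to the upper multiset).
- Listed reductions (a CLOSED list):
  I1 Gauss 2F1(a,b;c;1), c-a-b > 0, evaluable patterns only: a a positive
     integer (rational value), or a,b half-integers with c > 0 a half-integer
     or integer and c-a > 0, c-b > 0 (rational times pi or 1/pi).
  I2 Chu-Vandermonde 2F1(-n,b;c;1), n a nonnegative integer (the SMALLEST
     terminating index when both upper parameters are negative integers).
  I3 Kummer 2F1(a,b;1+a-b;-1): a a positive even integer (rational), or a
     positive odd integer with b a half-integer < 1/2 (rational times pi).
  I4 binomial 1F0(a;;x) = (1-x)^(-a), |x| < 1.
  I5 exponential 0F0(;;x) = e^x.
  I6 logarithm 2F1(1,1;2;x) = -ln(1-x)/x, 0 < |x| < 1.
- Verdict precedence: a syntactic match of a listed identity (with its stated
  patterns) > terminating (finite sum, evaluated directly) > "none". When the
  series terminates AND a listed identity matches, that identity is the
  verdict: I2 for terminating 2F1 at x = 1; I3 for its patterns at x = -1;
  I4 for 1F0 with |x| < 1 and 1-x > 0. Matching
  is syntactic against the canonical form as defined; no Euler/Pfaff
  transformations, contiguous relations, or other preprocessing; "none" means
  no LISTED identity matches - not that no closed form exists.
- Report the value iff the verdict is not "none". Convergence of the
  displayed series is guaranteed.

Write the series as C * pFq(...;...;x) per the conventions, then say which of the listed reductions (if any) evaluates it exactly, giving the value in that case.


With C = 1/2: the canonical form is 1F0(-12; -; -6/5). Verdict: terminating. (-12)_k vanishes past k = 12, leaving a 13-term sum, computed directly. Exact value: 3138428376721/488281250.

First insight: t_0 being 1/2, the two k-th powers (C = 1/2) combine into one argument.
Consecutive-term ratio: r(k) = (-6/5) * (k-12) / [(k+1)] - rational; roots negated = parameters, x = (-6/5), C = 1/2.


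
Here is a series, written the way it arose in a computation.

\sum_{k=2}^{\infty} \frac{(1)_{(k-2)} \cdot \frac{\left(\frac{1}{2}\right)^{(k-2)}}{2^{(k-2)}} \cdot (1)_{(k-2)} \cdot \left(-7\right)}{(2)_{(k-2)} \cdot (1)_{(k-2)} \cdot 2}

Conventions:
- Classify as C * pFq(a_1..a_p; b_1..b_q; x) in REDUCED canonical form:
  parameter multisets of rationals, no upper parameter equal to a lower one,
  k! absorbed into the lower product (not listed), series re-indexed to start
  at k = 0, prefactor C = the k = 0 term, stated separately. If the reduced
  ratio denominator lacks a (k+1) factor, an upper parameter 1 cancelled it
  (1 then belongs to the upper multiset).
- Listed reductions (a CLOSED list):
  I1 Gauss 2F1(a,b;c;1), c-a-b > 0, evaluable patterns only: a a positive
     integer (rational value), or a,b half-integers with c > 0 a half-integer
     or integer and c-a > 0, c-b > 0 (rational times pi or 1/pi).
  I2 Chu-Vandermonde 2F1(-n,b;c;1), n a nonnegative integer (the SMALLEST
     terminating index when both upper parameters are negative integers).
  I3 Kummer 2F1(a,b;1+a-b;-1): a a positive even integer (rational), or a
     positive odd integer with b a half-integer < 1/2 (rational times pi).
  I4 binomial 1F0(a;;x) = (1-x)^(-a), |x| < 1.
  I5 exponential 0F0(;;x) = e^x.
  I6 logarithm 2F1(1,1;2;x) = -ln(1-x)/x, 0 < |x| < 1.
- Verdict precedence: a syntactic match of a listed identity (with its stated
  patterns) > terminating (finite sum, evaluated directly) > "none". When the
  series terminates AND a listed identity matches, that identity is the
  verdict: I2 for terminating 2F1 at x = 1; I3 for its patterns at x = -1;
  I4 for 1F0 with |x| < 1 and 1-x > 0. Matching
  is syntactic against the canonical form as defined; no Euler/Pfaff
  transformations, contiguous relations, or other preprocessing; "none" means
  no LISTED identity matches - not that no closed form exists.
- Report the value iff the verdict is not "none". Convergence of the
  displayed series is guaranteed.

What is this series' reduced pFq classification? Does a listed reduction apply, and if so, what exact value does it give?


This is -\frac{7}{2} * 2F1(1, 1; 2; \frac{1}{4}) in reduced canonical form. Verdict: the I6 logarithm reduction matches (the logarithm: parameters (1,1;2), x = \frac{1}{4}). Value: 14 \cdot \ln\left(\frac{3}{4}\right).

Key step: t_0 = -\frac{7}{2} here, and the two k-th powers (C = -7/2, x = 1/4) combine into one argument.
Term ratio: r(k) = \frac{1}{4} * (k+1) (k+1) / [(k+2) (k+1)] ; factor over Q: parameters, x = \frac{1}{4}, and C = -\frac{7}{2}.


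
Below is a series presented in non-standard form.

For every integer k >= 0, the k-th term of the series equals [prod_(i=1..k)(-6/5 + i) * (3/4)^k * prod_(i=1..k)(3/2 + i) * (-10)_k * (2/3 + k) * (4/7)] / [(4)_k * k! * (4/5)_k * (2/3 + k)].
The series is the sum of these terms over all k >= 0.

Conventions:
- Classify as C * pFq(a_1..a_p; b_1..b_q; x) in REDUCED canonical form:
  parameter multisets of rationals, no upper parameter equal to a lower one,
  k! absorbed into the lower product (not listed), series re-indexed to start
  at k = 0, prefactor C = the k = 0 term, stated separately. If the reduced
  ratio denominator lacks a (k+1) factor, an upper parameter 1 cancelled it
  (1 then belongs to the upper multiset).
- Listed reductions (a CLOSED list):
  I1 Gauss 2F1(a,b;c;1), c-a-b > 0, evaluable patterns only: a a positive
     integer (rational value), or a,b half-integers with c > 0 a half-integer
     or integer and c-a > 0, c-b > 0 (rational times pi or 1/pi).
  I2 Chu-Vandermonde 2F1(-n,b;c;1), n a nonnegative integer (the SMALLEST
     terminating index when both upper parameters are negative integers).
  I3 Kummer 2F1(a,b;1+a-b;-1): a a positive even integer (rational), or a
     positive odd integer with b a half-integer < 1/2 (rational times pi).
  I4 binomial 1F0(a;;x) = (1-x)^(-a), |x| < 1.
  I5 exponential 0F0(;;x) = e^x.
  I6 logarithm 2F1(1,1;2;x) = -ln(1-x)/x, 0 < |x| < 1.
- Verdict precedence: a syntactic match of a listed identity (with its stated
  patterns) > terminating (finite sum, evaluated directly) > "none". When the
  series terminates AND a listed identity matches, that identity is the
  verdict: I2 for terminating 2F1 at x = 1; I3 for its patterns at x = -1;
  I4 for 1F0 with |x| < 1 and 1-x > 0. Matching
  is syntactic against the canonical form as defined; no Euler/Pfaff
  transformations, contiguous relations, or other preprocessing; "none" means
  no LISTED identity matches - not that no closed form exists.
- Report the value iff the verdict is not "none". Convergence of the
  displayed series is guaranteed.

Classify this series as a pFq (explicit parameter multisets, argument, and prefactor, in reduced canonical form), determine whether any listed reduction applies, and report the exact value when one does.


The series (x = 3/4) is 3F2: upper {-10, -1/5, 5/2}, lower {4/5, 4}, prefactor 4/7. Verdict: terminating - upper -10 stops the sum at k = 10; the 11 terms are added exactly. Sum: 36857253431992883/40817857352695808.

The tell: t_0 = 4/7 here, and the running product (prefactor 4/7) telescopes to a rising factorial.
Term ratio: r(k) = (3/4) * (k-10) (k-1/5) (k+5/2) / [(k+4/5) (k+4) (k+1)] - poly over poly, x = (3/4) from leading terms; C = 4/7 at k = 0.


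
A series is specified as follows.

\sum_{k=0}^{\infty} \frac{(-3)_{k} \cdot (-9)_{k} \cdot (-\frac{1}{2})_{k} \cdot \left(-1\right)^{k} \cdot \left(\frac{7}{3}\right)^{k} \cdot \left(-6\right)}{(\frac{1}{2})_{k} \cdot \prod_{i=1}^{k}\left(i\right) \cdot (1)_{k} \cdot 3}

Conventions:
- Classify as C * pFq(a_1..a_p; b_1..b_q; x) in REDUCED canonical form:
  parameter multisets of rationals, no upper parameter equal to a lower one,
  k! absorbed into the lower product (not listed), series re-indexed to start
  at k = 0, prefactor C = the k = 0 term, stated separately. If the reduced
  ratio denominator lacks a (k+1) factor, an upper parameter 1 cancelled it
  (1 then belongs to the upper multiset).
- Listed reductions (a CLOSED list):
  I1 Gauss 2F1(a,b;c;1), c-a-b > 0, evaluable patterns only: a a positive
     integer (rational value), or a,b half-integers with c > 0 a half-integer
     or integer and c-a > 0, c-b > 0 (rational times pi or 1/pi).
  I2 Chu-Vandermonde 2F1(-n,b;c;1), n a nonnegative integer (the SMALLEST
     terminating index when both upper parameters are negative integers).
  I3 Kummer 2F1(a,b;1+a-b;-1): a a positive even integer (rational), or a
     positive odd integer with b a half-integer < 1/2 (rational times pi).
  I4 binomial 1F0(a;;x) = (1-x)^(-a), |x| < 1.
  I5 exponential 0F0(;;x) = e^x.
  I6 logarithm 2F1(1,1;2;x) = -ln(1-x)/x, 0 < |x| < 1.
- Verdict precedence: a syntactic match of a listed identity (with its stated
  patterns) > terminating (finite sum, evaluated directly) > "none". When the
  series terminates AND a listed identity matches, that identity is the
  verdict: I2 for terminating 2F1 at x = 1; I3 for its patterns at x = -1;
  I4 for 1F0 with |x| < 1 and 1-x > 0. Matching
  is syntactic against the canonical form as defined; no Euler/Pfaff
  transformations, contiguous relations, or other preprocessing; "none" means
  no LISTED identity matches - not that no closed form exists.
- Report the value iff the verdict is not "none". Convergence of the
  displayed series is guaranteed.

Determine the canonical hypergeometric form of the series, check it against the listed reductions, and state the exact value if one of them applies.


Key observation: t_0 = -2 here, and the (-1)^k factor (C = -2, x = -7/3) folds into the argument's sign.
Term ratio: r(k) = -\frac{7}{3} * (k-9) (k-3) (k-\frac{1}{2}) / [(k+\frac{1}{2}) (k+1) (k+1)] ; factor over Q: parameters, x = -\frac{7}{3}, and C = -2.

At argument -\frac{7}{3}: a 3F2 with upper {-9, -3, -\frac{1}{2}}, lower {\frac{1}{2}, 1}, scaled by C = -2. Verdict: terminating (-3 upstairs). 4 nonzero terms in all; added directly. Its exact value is -\frac{7328}{45}.


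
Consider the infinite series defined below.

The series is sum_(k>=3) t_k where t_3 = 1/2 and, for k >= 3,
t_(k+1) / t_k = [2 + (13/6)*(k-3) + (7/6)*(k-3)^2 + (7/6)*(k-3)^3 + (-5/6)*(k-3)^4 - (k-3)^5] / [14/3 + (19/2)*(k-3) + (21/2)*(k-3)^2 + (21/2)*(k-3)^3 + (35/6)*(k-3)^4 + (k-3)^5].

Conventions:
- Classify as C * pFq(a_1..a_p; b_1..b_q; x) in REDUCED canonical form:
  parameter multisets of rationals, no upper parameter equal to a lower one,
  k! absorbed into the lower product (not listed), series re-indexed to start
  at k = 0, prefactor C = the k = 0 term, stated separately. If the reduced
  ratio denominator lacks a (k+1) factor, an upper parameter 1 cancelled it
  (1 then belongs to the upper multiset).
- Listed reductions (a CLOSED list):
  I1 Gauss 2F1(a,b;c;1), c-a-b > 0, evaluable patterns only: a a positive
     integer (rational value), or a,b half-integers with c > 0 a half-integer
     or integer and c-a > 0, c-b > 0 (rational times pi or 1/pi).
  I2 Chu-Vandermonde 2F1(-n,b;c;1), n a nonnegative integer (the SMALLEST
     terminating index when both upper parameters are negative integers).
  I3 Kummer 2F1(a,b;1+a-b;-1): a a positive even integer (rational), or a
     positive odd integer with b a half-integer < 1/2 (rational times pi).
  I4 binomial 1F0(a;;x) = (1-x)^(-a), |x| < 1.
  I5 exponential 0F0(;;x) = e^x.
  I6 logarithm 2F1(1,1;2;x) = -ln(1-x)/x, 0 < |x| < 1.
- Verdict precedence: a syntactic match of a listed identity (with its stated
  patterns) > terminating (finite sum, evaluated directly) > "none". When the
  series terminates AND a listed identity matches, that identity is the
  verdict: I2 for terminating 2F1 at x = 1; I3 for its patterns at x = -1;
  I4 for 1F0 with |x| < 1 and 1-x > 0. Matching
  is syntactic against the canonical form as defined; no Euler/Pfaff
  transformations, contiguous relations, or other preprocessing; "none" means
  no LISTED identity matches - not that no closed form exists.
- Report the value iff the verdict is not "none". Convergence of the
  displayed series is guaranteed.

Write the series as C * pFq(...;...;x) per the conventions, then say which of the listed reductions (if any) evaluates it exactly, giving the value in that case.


Reduced: x = -1, 2F1, upper = {-3/2, 1}, lower = {7/2}, C = 1/2. Verdict at x = -1: the Kummer evaluation I3 matches (x = -1; c = 7/2 equals 1+a-b for upper {-3/2, 1}: listed pattern). Its exact value is (15/64) * pi.

Key step: t_0 being 1/2, cancel k^2 + 1 from the displayed ratio first; then C = 1/2, x = -1.
Ratio: r(k) = (-1) * (k-3/2) (k+1) / [(k+7/2) (k+1)] - poly over poly, x = (-1) from leading terms; C = 1/2 at k = 0.


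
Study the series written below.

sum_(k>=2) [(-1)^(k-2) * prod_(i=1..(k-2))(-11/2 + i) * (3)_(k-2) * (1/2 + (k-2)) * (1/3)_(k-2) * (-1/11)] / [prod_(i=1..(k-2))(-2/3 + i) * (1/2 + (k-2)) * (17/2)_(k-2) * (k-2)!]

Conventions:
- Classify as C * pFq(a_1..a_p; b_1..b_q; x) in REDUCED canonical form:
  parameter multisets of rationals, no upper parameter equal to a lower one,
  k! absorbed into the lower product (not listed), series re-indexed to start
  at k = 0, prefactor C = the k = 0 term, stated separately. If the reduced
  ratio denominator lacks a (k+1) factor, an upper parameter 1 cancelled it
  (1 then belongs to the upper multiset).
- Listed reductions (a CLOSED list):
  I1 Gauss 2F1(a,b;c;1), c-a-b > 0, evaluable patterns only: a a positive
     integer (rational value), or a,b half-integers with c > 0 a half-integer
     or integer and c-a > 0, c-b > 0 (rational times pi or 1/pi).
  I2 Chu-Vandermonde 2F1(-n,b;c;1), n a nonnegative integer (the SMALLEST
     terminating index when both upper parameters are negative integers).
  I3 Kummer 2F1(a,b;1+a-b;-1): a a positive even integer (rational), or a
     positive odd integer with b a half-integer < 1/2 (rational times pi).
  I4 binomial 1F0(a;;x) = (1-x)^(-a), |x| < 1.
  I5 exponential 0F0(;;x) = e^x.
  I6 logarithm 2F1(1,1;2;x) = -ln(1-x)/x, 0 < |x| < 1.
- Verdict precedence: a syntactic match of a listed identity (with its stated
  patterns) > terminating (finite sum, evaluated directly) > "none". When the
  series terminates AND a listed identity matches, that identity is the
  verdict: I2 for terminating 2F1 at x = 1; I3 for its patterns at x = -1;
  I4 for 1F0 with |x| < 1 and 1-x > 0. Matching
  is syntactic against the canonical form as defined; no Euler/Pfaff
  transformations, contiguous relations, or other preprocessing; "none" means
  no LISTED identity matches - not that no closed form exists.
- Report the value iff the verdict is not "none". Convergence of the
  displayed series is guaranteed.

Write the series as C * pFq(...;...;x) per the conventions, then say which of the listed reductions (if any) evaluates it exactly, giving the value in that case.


The series (x = -1) is 2F1: upper {-9/2, 3}, lower {17/2}, prefactor -1/11. Verdict: Kummer's theorem (I3) fires (x = -1; c = 17/2 equals 1+a-b for upper {-9/2, 3}: listed pattern). Hence: (-4095/32768) * pi.

Structural cue: with t_0 = -1/11, the parameter 1/3 appears in both the upper and lower lists and cancels (alongside the other common factor).
Ratio: r(k) = (-1) * (k-9/2) (k+3) / [(k+17/2) (k+1)] - rational; roots negated = parameters, x = (-1), C = -1/11.


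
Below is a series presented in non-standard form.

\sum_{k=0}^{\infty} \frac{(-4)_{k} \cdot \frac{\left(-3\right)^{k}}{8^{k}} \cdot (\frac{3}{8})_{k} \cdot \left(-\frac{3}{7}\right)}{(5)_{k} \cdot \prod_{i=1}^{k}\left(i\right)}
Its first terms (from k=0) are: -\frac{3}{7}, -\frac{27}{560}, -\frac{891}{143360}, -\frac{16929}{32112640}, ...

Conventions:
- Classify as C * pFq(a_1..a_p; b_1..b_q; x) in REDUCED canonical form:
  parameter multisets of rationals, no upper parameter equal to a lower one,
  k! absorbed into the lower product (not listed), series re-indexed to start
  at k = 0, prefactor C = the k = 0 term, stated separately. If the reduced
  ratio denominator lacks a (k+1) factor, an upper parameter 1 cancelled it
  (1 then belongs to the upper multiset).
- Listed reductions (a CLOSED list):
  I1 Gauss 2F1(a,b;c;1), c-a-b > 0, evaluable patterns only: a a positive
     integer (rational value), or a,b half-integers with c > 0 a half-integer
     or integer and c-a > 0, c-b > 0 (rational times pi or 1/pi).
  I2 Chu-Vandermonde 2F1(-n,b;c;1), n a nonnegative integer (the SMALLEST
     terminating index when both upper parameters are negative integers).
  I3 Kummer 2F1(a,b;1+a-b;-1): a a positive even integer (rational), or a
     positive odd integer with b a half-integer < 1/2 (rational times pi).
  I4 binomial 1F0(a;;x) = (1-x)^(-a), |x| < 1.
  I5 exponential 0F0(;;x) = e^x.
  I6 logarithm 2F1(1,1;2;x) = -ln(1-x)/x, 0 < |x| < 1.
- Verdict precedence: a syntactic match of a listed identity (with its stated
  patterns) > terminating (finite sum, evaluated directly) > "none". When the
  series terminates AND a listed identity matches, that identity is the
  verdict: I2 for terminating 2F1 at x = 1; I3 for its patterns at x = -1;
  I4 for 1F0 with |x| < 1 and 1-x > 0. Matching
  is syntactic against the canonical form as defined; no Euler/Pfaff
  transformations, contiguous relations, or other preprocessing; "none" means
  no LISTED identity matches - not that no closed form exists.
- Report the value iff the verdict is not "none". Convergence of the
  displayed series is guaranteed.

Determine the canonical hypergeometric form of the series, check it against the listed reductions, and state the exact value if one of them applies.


Classification (C = -\frac{3}{7}): 2F1 with upper {-4, \frac{3}{8}}, lower {5}, argument x = -\frac{3}{8}. Verdict: terminating - upper -4 stops the sum at k = 4; the 5 terms are added exactly. Exact value: -\frac{31801406577}{65766686720}.

Structural cue: from the first term -\frac{3}{7}: the product of the first k integers (C = -3/7, x = -3/8) is k!.
Term ratio: r(k) = -\frac{3}{8} * (k-4) (k+\frac{3}{8}) / [(k+5) (k+1)] - poly over poly, x = -\frac{3}{8} from leading terms; C = -\frac{3}{7} at k = 0.


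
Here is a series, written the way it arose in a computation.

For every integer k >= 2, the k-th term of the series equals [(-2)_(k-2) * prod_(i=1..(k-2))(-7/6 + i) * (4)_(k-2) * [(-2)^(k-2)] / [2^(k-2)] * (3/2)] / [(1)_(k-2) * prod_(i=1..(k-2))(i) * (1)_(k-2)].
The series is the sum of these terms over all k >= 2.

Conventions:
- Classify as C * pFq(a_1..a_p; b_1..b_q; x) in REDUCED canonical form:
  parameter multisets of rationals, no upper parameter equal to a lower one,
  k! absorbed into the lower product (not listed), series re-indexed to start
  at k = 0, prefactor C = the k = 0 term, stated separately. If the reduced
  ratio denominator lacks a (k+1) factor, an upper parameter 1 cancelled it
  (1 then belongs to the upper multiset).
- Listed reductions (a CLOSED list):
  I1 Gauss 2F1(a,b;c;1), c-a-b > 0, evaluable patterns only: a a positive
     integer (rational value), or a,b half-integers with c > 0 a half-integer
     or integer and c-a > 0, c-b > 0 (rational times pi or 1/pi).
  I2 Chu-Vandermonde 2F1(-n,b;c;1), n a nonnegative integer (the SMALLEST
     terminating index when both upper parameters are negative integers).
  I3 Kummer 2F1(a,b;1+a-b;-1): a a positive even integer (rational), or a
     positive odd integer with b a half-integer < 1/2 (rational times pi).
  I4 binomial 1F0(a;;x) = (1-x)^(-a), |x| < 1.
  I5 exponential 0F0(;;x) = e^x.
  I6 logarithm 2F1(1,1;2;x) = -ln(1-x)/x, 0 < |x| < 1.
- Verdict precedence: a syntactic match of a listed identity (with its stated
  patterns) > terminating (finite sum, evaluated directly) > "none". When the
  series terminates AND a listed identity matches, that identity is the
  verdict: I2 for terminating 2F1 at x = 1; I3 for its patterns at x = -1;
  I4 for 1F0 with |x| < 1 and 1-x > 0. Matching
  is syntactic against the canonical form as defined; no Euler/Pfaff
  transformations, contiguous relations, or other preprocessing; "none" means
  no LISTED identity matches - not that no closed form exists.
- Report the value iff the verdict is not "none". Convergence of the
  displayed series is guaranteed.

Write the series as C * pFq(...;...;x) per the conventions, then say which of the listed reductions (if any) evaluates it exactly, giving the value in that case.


With C = 3/2: the canonical form is 3F2(-2, -1/6, 4; 1, 1; -1). Verdict: terminating (-2 upstairs). 3 nonzero terms in all; added directly. Hence: -37/24.

Key observation: from the first term 3/2: the two k-th powers (prefactor 3/2) combine into one argument.
Ratio: r(k) = (-1) * (k-2) (k-1/6) (k+4) / [(k+1) (k+1) (k+1)] - rational in k. x = (-1); t_0 = 3/2; negate the roots.
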